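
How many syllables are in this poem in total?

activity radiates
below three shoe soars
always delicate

Line 1: "activity radiates": 4+3 = 7
Line 2: "below three shoe soars": 2+1+1+1 = 5
Line 3: "always delicate": 2+3 = 5
Total: 7 + 5 + 5 = 17

17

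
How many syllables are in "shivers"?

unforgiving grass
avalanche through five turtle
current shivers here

2

"shivers" has 2 syllables.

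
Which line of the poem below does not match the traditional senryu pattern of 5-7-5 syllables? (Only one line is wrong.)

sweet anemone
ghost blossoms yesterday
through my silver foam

Line 1: sweet(1) + anemone(4) = 5 ✓
Line 2: ghost(1) + blossoms(2) + yesterday(3) = 6 (expected 7)
Line 3: through(1) + my(1) + silver(2) + foam(1) = 5 ✓

The second line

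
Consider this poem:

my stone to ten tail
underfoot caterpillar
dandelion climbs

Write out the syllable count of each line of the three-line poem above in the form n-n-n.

5-7-5

Line 1: my(1) + stone(1) + to(1) + ten(1) + tail(1) = 5
Line 2: underfoot(3) + caterpillar(4) = 7
Line 3: dandelion(4) + climbs(1) = 5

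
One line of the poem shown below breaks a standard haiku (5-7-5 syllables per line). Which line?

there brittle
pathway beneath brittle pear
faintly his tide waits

The first line

Line 1: "there brittle": 1+2 = 3 (expected 5)
Line 2: "pathway beneath brittle pear": 2+2+2+1 = 7 ✓
Line 3: "faintly his tide waits": 2+1+1+1 = 5 ✓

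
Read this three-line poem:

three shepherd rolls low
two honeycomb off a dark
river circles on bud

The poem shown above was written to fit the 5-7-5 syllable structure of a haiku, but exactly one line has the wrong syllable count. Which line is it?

Line 1: three(1) + shepherd(2) + rolls(1) + low(1) = 5 ✓
Line 2: two(1) + honeycomb(3) + off(1) + a(1) + dark(1) = 7 ✓
Line 3: river(2) + circles(2) + on(1) + bud(1) = 6 (expected 5)

Line 3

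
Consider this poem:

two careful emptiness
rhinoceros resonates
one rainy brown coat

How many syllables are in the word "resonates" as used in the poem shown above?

3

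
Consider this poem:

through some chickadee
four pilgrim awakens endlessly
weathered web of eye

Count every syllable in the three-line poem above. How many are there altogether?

19

Line 1: through (1), some (1), chickadee (3) → 5
Line 2: four (1), pilgrim (2), awakens (3), endlessly (3) → 9
Line 3: weathered (2), web (1), of (1), eye (1) → 5
Total: 5 + 9 + 5 = 19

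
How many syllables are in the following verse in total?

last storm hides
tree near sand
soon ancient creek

10

Line 1: "last storm hides": 1+1+1 = 3
Line 2: "tree near sand": 1+1+1 = 3
Line 3: "soon ancient creek": 1+2+1 = 4
Total: 3 + 3 + 4 = 10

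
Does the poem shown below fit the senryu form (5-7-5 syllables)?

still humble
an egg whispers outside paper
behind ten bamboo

No

Line 1: still(1) + humble(2) = 3 (expected 5)
Line 2: an(1) + egg(1) + whispers(2) + outside(2) + paper(2) = 8 (expected 7)
Line 3: behind(2) + ten(1) + bamboo(2) = 5 ✓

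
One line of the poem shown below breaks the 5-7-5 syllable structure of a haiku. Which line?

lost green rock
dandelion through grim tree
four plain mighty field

Line 1: lost (1), green (1), rock (1) → 3 (expected 5)
Line 2: dandelion (4), through (1), grim (1), tree (1) → 7 ✓
Line 3: four (1), plain (1), mighty (2), field (1) → 5 ✓

The first line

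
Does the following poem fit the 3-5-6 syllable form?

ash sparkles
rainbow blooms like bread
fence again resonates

Line 1: ash(1) + sparkles(2) = 3 ✓
Line 2: rainbow(2) + blooms(1) + like(1) + bread(1) = 5 ✓
Line 3: fence(1) + again(2) + resonates(3) = 6 ✓

Yes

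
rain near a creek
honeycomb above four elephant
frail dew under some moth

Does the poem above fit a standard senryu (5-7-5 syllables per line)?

Line 1: "rain near a creek": 1+1+1+1 = 4 (expected 5)
Line 2: "honeycomb above four elephant": 3+2+1+3 = 9 (expected 7)
Line 3: "frail dew under some moth": 1+1+2+1+1 = 6 (expected 5)

No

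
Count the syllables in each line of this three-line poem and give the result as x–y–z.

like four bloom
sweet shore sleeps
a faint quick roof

3–3–4

Line 1: like (1), four (1), bloom (1) → 3
Line 2: sweet (1), shore (1), sleeps (1) → 3
Line 3: a (1), faint (1), quick (1), roof (1) → 4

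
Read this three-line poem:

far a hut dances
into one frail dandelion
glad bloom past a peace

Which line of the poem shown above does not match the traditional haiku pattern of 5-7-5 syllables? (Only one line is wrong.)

The second line

Line 1: "far a hut dances": 1+1+1+2 = 5 ✓
Line 2: "into one frail dandelion": 2+1+1+4 = 8 (expected 7)
Line 3: "glad bloom past a peace": 1+1+1+1+1 = 5 ✓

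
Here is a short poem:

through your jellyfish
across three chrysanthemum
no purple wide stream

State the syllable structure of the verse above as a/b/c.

5/7/5

Line 1: through (1), your (1), jellyfish (3) → 5
Line 2: across (2), three (1), chrysanthemum (4) → 7
Line 3: no (1), purple (2), wide (1), stream (1) → 5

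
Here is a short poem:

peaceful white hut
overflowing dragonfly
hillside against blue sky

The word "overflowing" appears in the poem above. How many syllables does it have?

4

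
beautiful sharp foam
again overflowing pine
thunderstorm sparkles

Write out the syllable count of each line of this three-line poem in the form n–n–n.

5–7–5

Line 1: "beautiful sharp foam": 3+1+1 = 5
Line 2: "again overflowing pine": 2+4+1 = 7
Line 3: "thunderstorm sparkles": 3+2 = 5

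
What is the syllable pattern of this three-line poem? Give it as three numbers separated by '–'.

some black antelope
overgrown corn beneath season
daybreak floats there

5–8–4

Line 1: some(1) + black(1) + antelope(3) = 5
Line 2: overgrown(3) + corn(1) + beneath(2) + season(2) = 8
Line 3: daybreak(2) + floats(1) + there(1) = 4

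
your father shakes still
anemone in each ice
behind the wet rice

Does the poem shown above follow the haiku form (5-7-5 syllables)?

Yes

Line 1: "your father shakes still": 1+2+1+1 = 5 ✓
Line 2: "anemone in each ice": 4+1+1+1 = 7 ✓
Line 3: "behind the wet rice": 2+1+1+1 = 5 ✓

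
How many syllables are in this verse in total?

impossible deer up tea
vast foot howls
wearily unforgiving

17

Line 1: impossible (4), deer (1), up (1), tea (1) → 7
Line 2: vast (1), foot (1), howls (1) → 3
Line 3: wearily (3), unforgiving (4) → 7
Total: 7 + 3 + 7 = 17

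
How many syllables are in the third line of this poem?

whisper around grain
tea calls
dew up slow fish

The third line: "dew up slow fish": 1+1+1+1 = 4

4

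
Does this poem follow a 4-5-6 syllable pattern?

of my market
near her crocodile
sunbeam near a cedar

Yes

Line 1: of (1), my (1), market (2) → 4 ✓
Line 2: near (1), her (1), crocodile (3) → 5 ✓
Line 3: sunbeam (2), near (1), a (1), cedar (2) → 6 ✓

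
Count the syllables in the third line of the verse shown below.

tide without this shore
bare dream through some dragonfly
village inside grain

5

The third line: village(2) + inside(2) + grain(1) = 5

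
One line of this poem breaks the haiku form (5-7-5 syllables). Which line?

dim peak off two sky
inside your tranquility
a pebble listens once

Line 1: dim(1) + peak(1) + off(1) + two(1) + sky(1) = 5 ✓
Line 2: inside(2) + your(1) + tranquility(4) = 7 ✓
Line 3: a(1) + pebble(2) + listens(2) + once(1) = 6 (expected 5)

The third line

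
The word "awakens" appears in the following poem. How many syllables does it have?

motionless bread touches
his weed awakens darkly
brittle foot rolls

3

"awakens" has 3 syllables.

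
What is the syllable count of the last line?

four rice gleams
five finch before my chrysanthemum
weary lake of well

The last line: weary(2) + lake(1) + of(1) + well(1) = 5

5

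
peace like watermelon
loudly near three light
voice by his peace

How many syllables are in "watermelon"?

4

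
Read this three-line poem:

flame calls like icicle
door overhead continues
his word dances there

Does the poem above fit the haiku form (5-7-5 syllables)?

Line 1: flame (1), calls (1), like (1), icicle (3) → 6 (expected 5)
Line 2: door (1), overhead (3), continues (3) → 7 ✓
Line 3: his (1), word (1), dances (2), there (1) → 5 ✓

No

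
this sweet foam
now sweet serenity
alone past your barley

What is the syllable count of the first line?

3

The first line: this(1) + sweet(1) + foam(1) = 3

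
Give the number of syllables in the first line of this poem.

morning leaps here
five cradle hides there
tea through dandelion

The first line: morning (2), leaps (1), here (1) → 4

4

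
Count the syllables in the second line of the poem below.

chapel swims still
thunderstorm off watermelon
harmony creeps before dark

The second line: thunderstorm(3) + off(1) + watermelon(4) = 8

8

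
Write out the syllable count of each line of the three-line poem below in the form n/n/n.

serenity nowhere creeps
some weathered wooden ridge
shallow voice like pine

Line 1: serenity(4) + nowhere(2) + creeps(1) = 7
Line 2: some(1) + weathered(2) + wooden(2) + ridge(1) = 6
Line 3: shallow(2) + voice(1) + like(1) + pine(1) = 5

7/6/5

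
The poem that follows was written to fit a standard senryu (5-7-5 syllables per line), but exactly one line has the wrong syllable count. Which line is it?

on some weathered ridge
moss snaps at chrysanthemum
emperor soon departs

Line 3

Line 1: on(1) + some(1) + weathered(2) + ridge(1) = 5 ✓
Line 2: moss(1) + snaps(1) + at(1) + chrysanthemum(4) = 7 ✓
Line 3: emperor(3) + soon(1) + departs(2) = 6 (expected 5)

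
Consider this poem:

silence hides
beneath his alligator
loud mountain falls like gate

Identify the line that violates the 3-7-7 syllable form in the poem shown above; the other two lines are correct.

The third line

Line 1: "silence hides": 2+1 = 3 ✓
Line 2: "beneath his alligator": 2+1+4 = 7 ✓
Line 3: "loud mountain falls like gate": 1+2+1+1+1 = 6 (expected 7)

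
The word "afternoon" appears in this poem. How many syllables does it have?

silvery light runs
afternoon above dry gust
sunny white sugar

3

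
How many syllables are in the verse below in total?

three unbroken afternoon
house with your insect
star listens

Line 1: "three unbroken afternoon": 1+3+3 = 7
Line 2: "house with your insect": 1+1+1+2 = 5
Line 3: "star listens": 1+2 = 3
Total: 7 + 5 + 3 = 15

15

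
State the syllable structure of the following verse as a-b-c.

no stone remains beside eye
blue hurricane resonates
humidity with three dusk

7-7-7

Line 1: no (1), stone (1), remains (2), beside (2), eye (1) → 7
Line 2: blue (1), hurricane (3), resonates (3) → 7
Line 3: humidity (4), with (1), three (1), dusk (1) → 7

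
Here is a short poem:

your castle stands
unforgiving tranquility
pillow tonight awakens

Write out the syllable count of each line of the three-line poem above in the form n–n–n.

4–8–7

Line 1: your(1) + castle(2) + stands(1) = 4
Line 2: unforgiving(4) + tranquility(4) = 8
Line 3: pillow(2) + tonight(2) + awakens(3) = 7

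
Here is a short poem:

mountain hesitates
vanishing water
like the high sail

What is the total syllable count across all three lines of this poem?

14

Line 1: "mountain hesitates": 2+3 = 5
Line 2: "vanishing water": 3+2 = 5
Line 3: "like the high sail": 1+1+1+1 = 4
Total: 5 + 5 + 4 = 14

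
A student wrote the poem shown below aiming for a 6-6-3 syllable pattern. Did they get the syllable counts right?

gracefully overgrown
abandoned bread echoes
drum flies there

Line 1: "gracefully overgrown": 3+3 = 6 ✓
Line 2: "abandoned bread echoes": 3+1+2 = 6 ✓
Line 3: "drum flies there": 1+1+1 = 3 ✓

Yes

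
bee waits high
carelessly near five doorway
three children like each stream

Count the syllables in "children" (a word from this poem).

2

"children" has 2 syllables.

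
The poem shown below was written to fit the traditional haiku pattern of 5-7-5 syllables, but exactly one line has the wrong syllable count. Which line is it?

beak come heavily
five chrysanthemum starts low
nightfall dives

Line 1: beak(1) + come(1) + heavily(3) = 5 ✓
Line 2: five(1) + chrysanthemum(4) + starts(1) + low(1) = 7 ✓
Line 3: nightfall(2) + dives(1) = 3 (expected 5)

Line 3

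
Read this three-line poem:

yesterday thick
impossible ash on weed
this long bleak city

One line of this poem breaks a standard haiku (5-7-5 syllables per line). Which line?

The first line

Line 1: yesterday(3) + thick(1) = 4 (expected 5)
Line 2: impossible(4) + ash(1) + on(1) + weed(1) = 7 ✓
Line 3: this(1) + long(1) + bleak(1) + city(2) = 5 ✓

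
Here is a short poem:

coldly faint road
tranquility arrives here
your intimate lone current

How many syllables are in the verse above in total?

Line 1: coldly (2), faint (1), road (1) → 4
Line 2: tranquility (4), arrives (2), here (1) → 7
Line 3: your (1), intimate (3), lone (1), current (2) → 7
Total: 4 + 7 + 7 = 18

18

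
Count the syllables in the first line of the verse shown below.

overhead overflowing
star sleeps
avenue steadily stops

7

The first line: overhead(3) + overflowing(4) = 7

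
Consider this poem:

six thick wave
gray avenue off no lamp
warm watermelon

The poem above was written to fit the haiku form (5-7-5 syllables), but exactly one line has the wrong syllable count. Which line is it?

The first line

Line 1: "six thick wave": 1+1+1 = 3 (expected 5)
Line 2: "gray avenue off no lamp": 1+3+1+1+1 = 7 ✓
Line 3: "warm watermelon": 1+4 = 5 ✓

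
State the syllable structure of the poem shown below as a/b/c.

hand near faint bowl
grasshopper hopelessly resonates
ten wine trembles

4/9/4

Line 1: hand (1), near (1), faint (1), bowl (1) → 4
Line 2: grasshopper (3), hopelessly (3), resonates (3) → 9
Line 3: ten (1), wine (1), trembles (2) → 4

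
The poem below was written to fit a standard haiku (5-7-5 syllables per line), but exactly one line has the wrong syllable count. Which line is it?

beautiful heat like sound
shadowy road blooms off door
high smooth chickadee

The first line

Line 1: "beautiful heat like sound": 3+1+1+1 = 6 (expected 5)
Line 2: "shadowy road blooms off door": 3+1+1+1+1 = 7 ✓
Line 3: "high smooth chickadee": 1+1+3 = 5 ✓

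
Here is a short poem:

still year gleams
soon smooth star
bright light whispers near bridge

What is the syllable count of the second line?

3

The second line: soon(1) + smooth(1) + star(1) = 3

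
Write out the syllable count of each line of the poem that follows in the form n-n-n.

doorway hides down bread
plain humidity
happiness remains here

Line 1: "doorway hides down bread": 2+1+1+1 = 5
Line 2: "plain humidity": 1+4 = 5
Line 3: "happiness remains here": 3+2+1 = 6

5-5-6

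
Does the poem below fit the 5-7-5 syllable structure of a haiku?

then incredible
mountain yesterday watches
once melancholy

Yes

Line 1: then(1) + incredible(4) = 5 ✓
Line 2: mountain(2) + yesterday(3) + watches(2) = 7 ✓
Line 3: once(1) + melancholy(4) = 5 ✓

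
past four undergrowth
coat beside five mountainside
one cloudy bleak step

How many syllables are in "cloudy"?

2

"cloudy" has 2 syllables.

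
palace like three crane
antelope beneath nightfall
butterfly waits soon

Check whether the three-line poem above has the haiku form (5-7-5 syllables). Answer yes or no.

Yes

Line 1: palace(2) + like(1) + three(1) + crane(1) = 5 ✓
Line 2: antelope(3) + beneath(2) + nightfall(2) = 7 ✓
Line 3: butterfly(3) + waits(1) + soon(1) = 5 ✓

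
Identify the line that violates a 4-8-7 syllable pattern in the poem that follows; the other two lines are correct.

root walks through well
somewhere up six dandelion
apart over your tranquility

Line 1: "root walks through well": 1+1+1+1 = 4 ✓
Line 2: "somewhere up six dandelion": 2+1+1+4 = 8 ✓
Line 3: "apart over your tranquility": 2+2+1+4 = 9 (expected 7)

The third line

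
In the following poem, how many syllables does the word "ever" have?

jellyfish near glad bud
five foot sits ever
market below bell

2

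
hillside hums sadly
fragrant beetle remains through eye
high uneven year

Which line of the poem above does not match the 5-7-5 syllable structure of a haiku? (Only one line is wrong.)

Line 1: hillside(2) + hums(1) + sadly(2) = 5 ✓
Line 2: fragrant(2) + beetle(2) + remains(2) + through(1) + eye(1) = 8 (expected 7)
Line 3: high(1) + uneven(3) + year(1) = 5 ✓

The second line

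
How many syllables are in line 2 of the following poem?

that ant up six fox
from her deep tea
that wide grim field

Line 2: from(1) + her(1) + deep(1) + tea(1) = 4

4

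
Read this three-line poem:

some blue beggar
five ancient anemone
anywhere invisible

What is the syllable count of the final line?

7

The final line: anywhere(3) + invisible(4) = 7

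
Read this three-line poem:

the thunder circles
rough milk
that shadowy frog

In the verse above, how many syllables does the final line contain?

5

The final line: that (1), shadowy (3), frog (1) → 5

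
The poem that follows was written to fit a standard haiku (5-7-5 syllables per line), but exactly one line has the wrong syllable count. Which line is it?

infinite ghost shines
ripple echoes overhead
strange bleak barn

The third line

Line 1: infinite (3), ghost (1), shines (1) → 5 ✓
Line 2: ripple (2), echoes (2), overhead (3) → 7 ✓
Line 3: strange (1), bleak (1), barn (1) → 3 (expected 5)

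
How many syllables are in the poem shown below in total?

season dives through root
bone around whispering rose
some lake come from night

17

Line 1: season(2) + dives(1) + through(1) + root(1) = 5
Line 2: bone(1) + around(2) + whispering(3) + rose(1) = 7
Line 3: some(1) + lake(1) + come(1) + from(1) + night(1) = 5
Total: 5 + 7 + 5 = 17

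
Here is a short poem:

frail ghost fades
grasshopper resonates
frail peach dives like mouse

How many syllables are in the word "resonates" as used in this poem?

3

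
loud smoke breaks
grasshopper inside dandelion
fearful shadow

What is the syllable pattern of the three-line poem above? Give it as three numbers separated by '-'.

3-9-4

Line 1: "loud smoke breaks": 1+1+1 = 3
Line 2: "grasshopper inside dandelion": 3+2+4 = 9
Line 3: "fearful shadow": 2+2 = 4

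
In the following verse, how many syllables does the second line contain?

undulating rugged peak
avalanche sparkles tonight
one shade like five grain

The second line: "avalanche sparkles tonight": 3+2+2 = 7

7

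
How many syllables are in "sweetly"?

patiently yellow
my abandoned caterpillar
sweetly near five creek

"sweetly" has 2 syllables.

2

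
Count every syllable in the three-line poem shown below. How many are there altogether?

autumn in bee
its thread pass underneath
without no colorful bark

17

Line 1: autumn (2), in (1), bee (1) → 4
Line 2: its (1), thread (1), pass (1), underneath (3) → 6
Line 3: without (2), no (1), colorful (3), bark (1) → 7
Total: 4 + 6 + 7 = 17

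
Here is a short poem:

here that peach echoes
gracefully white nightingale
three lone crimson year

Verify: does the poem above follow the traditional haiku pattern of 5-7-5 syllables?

Line 1: here (1), that (1), peach (1), echoes (2) → 5 ✓
Line 2: gracefully (3), white (1), nightingale (3) → 7 ✓
Line 3: three (1), lone (1), crimson (2), year (1) → 5 ✓

Yes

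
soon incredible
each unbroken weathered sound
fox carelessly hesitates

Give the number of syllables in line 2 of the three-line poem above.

7

Line 2: each (1), unbroken (3), weathered (2), sound (1) → 7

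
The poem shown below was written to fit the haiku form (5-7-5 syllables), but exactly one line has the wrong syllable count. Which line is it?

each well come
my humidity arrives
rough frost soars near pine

Line 1: "each well come": 1+1+1 = 3 (expected 5)
Line 2: "my humidity arrives": 1+4+2 = 7 ✓
Line 3: "rough frost soars near pine": 1+1+1+1+1 = 5 ✓

The first line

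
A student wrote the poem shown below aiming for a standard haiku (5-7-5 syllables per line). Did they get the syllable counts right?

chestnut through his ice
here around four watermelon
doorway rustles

No

Line 1: chestnut(2) + through(1) + his(1) + ice(1) = 5 ✓
Line 2: here(1) + around(2) + four(1) + watermelon(4) = 8 (expected 7)
Line 3: doorway(2) + rustles(2) = 4 (expected 5)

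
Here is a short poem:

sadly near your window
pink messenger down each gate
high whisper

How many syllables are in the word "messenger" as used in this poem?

"messenger" has 3 syllables.

3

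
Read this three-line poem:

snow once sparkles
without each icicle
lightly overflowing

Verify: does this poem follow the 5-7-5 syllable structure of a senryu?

Line 1: snow(1) + once(1) + sparkles(2) = 4 (expected 5)
Line 2: without(2) + each(1) + icicle(3) = 6 (expected 7)
Line 3: lightly(2) + overflowing(4) = 6 (expected 5)

No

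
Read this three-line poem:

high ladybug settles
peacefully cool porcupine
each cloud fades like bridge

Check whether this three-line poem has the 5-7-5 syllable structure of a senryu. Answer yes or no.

Line 1: "high ladybug settles": 1+3+2 = 6 (expected 5)
Line 2: "peacefully cool porcupine": 3+1+3 = 7 ✓
Line 3: "each cloud fades like bridge": 1+1+1+1+1 = 5 ✓

No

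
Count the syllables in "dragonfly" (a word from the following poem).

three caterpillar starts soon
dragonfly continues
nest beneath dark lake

3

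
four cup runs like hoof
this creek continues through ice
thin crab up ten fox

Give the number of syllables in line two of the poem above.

Line two: "this creek continues through ice": 1+1+3+1+1 = 7

7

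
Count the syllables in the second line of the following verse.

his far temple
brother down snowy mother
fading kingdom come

The second line: "brother down snowy mother": 2+1+2+2 = 7

7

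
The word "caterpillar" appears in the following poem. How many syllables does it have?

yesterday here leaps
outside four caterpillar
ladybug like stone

4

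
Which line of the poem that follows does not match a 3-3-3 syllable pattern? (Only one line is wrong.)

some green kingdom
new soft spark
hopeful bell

Line 1: some (1), green (1), kingdom (2) → 4 (expected 3)
Line 2: new (1), soft (1), spark (1) → 3 ✓
Line 3: hopeful (2), bell (1) → 3 ✓

Line 1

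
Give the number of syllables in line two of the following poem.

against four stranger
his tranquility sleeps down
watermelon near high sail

Line two: "his tranquility sleeps down": 1+4+1+1 = 7

7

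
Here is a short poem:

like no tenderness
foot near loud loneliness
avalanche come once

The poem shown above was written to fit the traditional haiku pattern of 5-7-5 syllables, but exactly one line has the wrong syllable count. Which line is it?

Line 2

Line 1: like (1), no (1), tenderness (3) → 5 ✓
Line 2: foot (1), near (1), loud (1), loneliness (3) → 6 (expected 7)
Line 3: avalanche (3), come (1), once (1) → 5 ✓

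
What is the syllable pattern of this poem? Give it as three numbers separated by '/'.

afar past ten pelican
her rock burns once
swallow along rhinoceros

7/4/8

Line 1: afar (2), past (1), ten (1), pelican (3) → 7
Line 2: her (1), rock (1), burns (1), once (1) → 4
Line 3: swallow (2), along (2), rhinoceros (4) → 8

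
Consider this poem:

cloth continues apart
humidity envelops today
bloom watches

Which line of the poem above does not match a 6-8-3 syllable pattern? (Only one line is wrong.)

Line 1: cloth(1) + continues(3) + apart(2) = 6 ✓
Line 2: humidity(4) + envelops(3) + today(2) = 9 (expected 8)
Line 3: bloom(1) + watches(2) = 3 ✓

Line 2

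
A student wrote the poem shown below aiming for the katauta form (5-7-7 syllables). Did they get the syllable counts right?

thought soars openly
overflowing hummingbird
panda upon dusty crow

Yes

Line 1: "thought soars openly": 1+1+3 = 5 ✓
Line 2: "overflowing hummingbird": 4+3 = 7 ✓
Line 3: "panda upon dusty crow": 2+2+2+1 = 7 ✓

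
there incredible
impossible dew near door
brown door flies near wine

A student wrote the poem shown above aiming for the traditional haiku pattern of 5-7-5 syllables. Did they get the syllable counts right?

Line 1: there (1), incredible (4) → 5 ✓
Line 2: impossible (4), dew (1), near (1), door (1) → 7 ✓
Line 3: brown (1), door (1), flies (1), near (1), wine (1) → 5 ✓

Yes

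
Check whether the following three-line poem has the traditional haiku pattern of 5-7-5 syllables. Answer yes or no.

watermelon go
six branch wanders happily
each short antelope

Yes

Line 1: watermelon(4) + go(1) = 5 ✓
Line 2: six(1) + branch(1) + wanders(2) + happily(3) = 7 ✓
Line 3: each(1) + short(1) + antelope(3) = 5 ✓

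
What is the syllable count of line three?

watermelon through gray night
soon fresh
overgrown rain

4

Line three: overgrown(3) + rain(1) = 4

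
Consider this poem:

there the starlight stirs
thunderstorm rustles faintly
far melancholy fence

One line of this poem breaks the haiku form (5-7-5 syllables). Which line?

The third line

Line 1: there(1) + the(1) + starlight(2) + stirs(1) = 5 ✓
Line 2: thunderstorm(3) + rustles(2) + faintly(2) = 7 ✓
Line 3: far(1) + melancholy(4) + fence(1) = 6 (expected 5)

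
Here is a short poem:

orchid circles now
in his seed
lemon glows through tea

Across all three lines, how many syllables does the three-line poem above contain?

Line 1: "orchid circles now": 2+2+1 = 5
Line 2: "in his seed": 1+1+1 = 3
Line 3: "lemon glows through tea": 2+1+1+1 = 5
Total: 5 + 3 + 5 = 13

13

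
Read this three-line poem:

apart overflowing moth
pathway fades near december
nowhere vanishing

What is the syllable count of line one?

7

Line one: "apart overflowing moth": 2+4+1 = 7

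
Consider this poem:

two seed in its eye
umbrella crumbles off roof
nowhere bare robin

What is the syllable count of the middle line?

The middle line: "umbrella crumbles off roof": 3+2+1+1 = 7

7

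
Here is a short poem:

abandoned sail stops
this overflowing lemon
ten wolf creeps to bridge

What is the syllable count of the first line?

The first line: abandoned(3) + sail(1) + stops(1) = 5

5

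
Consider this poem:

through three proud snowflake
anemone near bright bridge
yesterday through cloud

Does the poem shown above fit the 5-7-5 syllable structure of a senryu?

Line 1: through(1) + three(1) + proud(1) + snowflake(2) = 5 ✓
Line 2: anemone(4) + near(1) + bright(1) + bridge(1) = 7 ✓
Line 3: yesterday(3) + through(1) + cloud(1) = 5 ✓

Yes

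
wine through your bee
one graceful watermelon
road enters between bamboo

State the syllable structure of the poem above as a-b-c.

Line 1: wine(1) + through(1) + your(1) + bee(1) = 4
Line 2: one(1) + graceful(2) + watermelon(4) = 7
Line 3: road(1) + enters(2) + between(2) + bamboo(2) = 7

4-7-7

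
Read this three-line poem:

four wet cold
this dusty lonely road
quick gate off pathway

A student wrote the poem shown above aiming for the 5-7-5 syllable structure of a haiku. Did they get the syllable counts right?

No

Line 1: four (1), wet (1), cold (1) → 3 (expected 5)
Line 2: this (1), dusty (2), lonely (2), road (1) → 6 (expected 7)
Line 3: quick (1), gate (1), off (1), pathway (2) → 5 ✓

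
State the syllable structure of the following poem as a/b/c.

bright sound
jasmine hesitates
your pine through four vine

Line 1: bright (1), sound (1) → 2
Line 2: jasmine (2), hesitates (3) → 5
Line 3: your (1), pine (1), through (1), four (1), vine (1) → 5

2/5/5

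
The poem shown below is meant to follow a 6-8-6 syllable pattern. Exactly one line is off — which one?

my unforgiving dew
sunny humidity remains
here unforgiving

Line 1: "my unforgiving dew": 1+4+1 = 6 ✓
Line 2: "sunny humidity remains": 2+4+2 = 8 ✓
Line 3: "here unforgiving": 1+4 = 5 (expected 6)

Line 3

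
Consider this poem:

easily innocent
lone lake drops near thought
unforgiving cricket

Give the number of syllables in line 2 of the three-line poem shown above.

Line 2: "lone lake drops near thought": 1+1+1+1+1 = 5

5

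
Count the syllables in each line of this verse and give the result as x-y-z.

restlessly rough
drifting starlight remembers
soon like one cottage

4-7-5

Line 1: restlessly (3), rough (1) → 4
Line 2: drifting (2), starlight (2), remembers (3) → 7
Line 3: soon (1), like (1), one (1), cottage (2) → 5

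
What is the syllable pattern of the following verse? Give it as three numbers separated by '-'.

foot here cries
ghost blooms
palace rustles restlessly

3-2-7

Line 1: "foot here cries": 1+1+1 = 3
Line 2: "ghost blooms": 1+1 = 2
Line 3: "palace rustles restlessly": 2+2+3 = 7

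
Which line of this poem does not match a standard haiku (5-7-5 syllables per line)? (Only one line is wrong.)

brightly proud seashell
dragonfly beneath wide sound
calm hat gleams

The third line

Line 1: brightly(2) + proud(1) + seashell(2) = 5 ✓
Line 2: dragonfly(3) + beneath(2) + wide(1) + sound(1) = 7 ✓
Line 3: calm(1) + hat(1) + gleams(1) = 3 (expected 5)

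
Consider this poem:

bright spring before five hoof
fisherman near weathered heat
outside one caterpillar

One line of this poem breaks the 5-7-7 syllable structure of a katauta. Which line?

Line 1

Line 1: "bright spring before five hoof": 1+1+2+1+1 = 6 (expected 5)
Line 2: "fisherman near weathered heat": 3+1+2+1 = 7 ✓
Line 3: "outside one caterpillar": 2+1+4 = 7 ✓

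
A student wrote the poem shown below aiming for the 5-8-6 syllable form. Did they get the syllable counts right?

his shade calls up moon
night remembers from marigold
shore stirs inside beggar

Line 1: his(1) + shade(1) + calls(1) + up(1) + moon(1) = 5 ✓
Line 2: night(1) + remembers(3) + from(1) + marigold(3) = 8 ✓
Line 3: shore(1) + stirs(1) + inside(2) + beggar(2) = 6 ✓

Yes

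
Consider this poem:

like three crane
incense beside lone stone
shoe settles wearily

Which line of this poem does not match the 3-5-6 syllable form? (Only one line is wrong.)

Line 2

Line 1: like (1), three (1), crane (1) → 3 ✓
Line 2: incense (2), beside (2), lone (1), stone (1) → 6 (expected 5)
Line 3: shoe (1), settles (2), wearily (3) → 6 ✓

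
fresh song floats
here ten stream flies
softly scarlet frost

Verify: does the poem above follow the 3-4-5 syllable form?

Line 1: fresh (1), song (1), floats (1) → 3 ✓
Line 2: here (1), ten (1), stream (1), flies (1) → 4 ✓
Line 3: softly (2), scarlet (2), frost (1) → 5 ✓

Yes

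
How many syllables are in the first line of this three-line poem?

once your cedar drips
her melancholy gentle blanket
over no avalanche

5

The first line: once(1) + your(1) + cedar(2) + drips(1) = 5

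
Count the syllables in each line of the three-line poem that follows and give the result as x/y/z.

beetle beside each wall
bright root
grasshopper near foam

Line 1: "beetle beside each wall": 2+2+1+1 = 6
Line 2: "bright root": 1+1 = 2
Line 3: "grasshopper near foam": 3+1+1 = 5

6/2/5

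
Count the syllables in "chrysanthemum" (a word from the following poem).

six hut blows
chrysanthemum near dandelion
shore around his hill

4

"chrysanthemum" has 4 syllables.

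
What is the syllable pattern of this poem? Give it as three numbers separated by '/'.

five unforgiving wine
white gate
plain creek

Line 1: "five unforgiving wine": 1+4+1 = 6
Line 2: "white gate": 1+1 = 2
Line 3: "plain creek": 1+1 = 2

6/2/2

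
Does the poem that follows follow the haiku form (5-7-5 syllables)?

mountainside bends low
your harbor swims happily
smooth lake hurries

Line 1: mountainside (3), bends (1), low (1) → 5 ✓
Line 2: your (1), harbor (2), swims (1), happily (3) → 7 ✓
Line 3: smooth (1), lake (1), hurries (2) → 4 (expected 5)

No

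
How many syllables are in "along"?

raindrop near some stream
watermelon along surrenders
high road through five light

2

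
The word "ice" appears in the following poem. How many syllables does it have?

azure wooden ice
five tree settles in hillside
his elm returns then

1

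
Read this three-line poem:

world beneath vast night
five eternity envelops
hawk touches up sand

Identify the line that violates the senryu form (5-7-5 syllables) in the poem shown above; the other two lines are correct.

Line 1: world(1) + beneath(2) + vast(1) + night(1) = 5 ✓
Line 2: five(1) + eternity(4) + envelops(3) = 8 (expected 7)
Line 3: hawk(1) + touches(2) + up(1) + sand(1) = 5 ✓

Line 2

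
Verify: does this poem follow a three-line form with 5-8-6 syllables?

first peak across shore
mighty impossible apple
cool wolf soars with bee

Line 1: "first peak across shore": 1+1+2+1 = 5 ✓
Line 2: "mighty impossible apple": 2+4+2 = 8 ✓
Line 3: "cool wolf soars with bee": 1+1+1+1+1 = 5 (expected 6)

No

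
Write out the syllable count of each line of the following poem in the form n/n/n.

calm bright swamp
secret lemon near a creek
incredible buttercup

Line 1: "calm bright swamp": 1+1+1 = 3
Line 2: "secret lemon near a creek": 2+2+1+1+1 = 7
Line 3: "incredible buttercup": 4+3 = 7

3/7/7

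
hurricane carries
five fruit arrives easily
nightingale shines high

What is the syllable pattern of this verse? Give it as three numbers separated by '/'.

5/7/5

Line 1: hurricane(3) + carries(2) = 5
Line 2: five(1) + fruit(1) + arrives(2) + easily(3) = 7
Line 3: nightingale(3) + shines(1) + high(1) = 5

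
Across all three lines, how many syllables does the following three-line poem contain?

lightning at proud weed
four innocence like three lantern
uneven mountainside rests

20

Line 1: lightning (2), at (1), proud (1), weed (1) → 5
Line 2: four (1), innocence (3), like (1), three (1), lantern (2) → 8
Line 3: uneven (3), mountainside (3), rests (1) → 7
Total: 5 + 8 + 7 = 20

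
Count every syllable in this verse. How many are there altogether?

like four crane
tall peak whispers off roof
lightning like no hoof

Line 1: "like four crane": 1+1+1 = 3
Line 2: "tall peak whispers off roof": 1+1+2+1+1 = 6
Line 3: "lightning like no hoof": 2+1+1+1 = 5
Total: 3 + 6 + 5 = 14

14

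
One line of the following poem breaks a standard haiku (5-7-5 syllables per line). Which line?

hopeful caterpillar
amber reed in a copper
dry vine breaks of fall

Line 1

Line 1: hopeful(2) + caterpillar(4) = 6 (expected 5)
Line 2: amber(2) + reed(1) + in(1) + a(1) + copper(2) = 7 ✓
Line 3: dry(1) + vine(1) + breaks(1) + of(1) + fall(1) = 5 ✓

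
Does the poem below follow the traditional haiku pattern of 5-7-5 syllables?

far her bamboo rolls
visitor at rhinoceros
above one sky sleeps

Line 1: "far her bamboo rolls": 1+1+2+1 = 5 ✓
Line 2: "visitor at rhinoceros": 3+1+4 = 8 (expected 7)
Line 3: "above one sky sleeps": 2+1+1+1 = 5 ✓

No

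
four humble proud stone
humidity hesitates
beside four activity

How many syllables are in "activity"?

4

"activity" has 4 syllables.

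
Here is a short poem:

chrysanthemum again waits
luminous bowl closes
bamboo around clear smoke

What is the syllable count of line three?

6

Line three: bamboo (2), around (2), clear (1), smoke (1) → 6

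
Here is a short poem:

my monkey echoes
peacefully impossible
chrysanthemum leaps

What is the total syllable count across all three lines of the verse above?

Line 1: my(1) + monkey(2) + echoes(2) = 5
Line 2: peacefully(3) + impossible(4) = 7
Line 3: chrysanthemum(4) + leaps(1) = 5
Total: 5 + 7 + 5 = 17

17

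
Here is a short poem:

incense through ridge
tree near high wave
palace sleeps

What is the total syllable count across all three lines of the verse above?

11

Line 1: "incense through ridge": 2+1+1 = 4
Line 2: "tree near high wave": 1+1+1+1 = 4
Line 3: "palace sleeps": 2+1 = 3
Total: 4 + 4 + 3 = 11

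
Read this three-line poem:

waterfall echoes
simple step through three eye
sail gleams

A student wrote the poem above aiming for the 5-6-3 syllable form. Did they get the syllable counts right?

No

Line 1: "waterfall echoes": 3+2 = 5 ✓
Line 2: "simple step through three eye": 2+1+1+1+1 = 6 ✓
Line 3: "sail gleams": 1+1 = 2 (expected 3)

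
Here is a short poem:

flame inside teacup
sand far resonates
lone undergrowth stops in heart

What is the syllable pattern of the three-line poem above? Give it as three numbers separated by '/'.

5/5/7

Line 1: flame(1) + inside(2) + teacup(2) = 5
Line 2: sand(1) + far(1) + resonates(3) = 5
Line 3: lone(1) + undergrowth(3) + stops(1) + in(1) + heart(1) = 7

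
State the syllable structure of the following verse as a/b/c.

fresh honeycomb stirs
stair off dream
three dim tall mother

Line 1: fresh (1), honeycomb (3), stirs (1) → 5
Line 2: stair (1), off (1), dream (1) → 3
Line 3: three (1), dim (1), tall (1), mother (2) → 5

5/3/5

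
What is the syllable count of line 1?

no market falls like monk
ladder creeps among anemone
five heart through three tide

Line 1: no (1), market (2), falls (1), like (1), monk (1) → 6

6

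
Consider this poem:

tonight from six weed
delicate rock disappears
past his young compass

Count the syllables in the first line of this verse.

5

The first line: "tonight from six weed": 2+1+1+1 = 5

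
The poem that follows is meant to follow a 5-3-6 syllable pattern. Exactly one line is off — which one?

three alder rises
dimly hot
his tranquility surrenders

Line 1: "three alder rises": 1+2+2 = 5 ✓
Line 2: "dimly hot": 2+1 = 3 ✓
Line 3: "his tranquility surrenders": 1+4+3 = 8 (expected 6)

The third line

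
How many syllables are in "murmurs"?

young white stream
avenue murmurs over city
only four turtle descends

"murmurs" has 2 syllables.

2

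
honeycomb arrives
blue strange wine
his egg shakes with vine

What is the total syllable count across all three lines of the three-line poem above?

13

Line 1: "honeycomb arrives": 3+2 = 5
Line 2: "blue strange wine": 1+1+1 = 3
Line 3: "his egg shakes with vine": 1+1+1+1+1 = 5
Total: 5 + 3 + 5 = 13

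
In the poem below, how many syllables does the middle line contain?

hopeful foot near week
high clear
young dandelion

2

The middle line: "high clear": 1+1 = 2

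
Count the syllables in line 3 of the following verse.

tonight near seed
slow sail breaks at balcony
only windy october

7

Line 3: "only windy october": 2+2+3 = 7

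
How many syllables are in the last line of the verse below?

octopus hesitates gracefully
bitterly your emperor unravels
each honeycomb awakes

The last line: "each honeycomb awakes": 1+3+2 = 6

6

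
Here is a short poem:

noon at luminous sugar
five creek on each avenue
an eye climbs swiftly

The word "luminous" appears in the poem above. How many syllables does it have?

3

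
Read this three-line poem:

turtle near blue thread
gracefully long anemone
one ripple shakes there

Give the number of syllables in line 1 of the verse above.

Line 1: turtle (2), near (1), blue (1), thread (1) → 5

5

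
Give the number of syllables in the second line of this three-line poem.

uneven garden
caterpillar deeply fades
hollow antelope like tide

7

The second line: "caterpillar deeply fades": 4+2+1 = 7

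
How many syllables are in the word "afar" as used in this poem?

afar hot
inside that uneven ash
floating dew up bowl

2

"afar" has 2 syllables.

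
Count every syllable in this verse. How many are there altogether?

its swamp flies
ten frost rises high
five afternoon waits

Line 1: its (1), swamp (1), flies (1) → 3
Line 2: ten (1), frost (1), rises (2), high (1) → 5
Line 3: five (1), afternoon (3), waits (1) → 5
Total: 3 + 5 + 5 = 13

13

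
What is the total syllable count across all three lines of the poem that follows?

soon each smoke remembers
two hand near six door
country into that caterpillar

Line 1: soon (1), each (1), smoke (1), remembers (3) → 6
Line 2: two (1), hand (1), near (1), six (1), door (1) → 5
Line 3: country (2), into (2), that (1), caterpillar (4) → 9
Total: 6 + 5 + 9 = 20

20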